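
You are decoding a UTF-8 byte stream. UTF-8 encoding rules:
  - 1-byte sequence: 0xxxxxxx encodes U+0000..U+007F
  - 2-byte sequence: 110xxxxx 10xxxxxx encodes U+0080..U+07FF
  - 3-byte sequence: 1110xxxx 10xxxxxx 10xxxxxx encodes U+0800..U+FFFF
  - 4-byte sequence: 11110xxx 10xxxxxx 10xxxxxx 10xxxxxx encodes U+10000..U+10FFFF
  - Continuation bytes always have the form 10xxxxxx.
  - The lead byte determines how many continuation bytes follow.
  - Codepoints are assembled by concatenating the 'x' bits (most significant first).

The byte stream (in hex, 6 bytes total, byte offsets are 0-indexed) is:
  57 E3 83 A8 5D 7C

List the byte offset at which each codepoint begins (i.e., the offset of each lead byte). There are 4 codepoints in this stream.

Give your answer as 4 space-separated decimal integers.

Byte[0]=57: 1-byte ASCII. cp=U+0057
Byte[1]=E3: 3-byte lead, need 2 cont bytes. acc=0x3
Byte[2]=83: continuation. acc=(acc<<6)|0x03=0xC3
Byte[3]=A8: continuation. acc=(acc<<6)|0x28=0x30E8
Completed: cp=U+30E8 (starts at byte 1)
Byte[4]=5D: 1-byte ASCII. cp=U+005D
Byte[5]=7C: 1-byte ASCII. cp=U+007C

Answer: 0 1 4 5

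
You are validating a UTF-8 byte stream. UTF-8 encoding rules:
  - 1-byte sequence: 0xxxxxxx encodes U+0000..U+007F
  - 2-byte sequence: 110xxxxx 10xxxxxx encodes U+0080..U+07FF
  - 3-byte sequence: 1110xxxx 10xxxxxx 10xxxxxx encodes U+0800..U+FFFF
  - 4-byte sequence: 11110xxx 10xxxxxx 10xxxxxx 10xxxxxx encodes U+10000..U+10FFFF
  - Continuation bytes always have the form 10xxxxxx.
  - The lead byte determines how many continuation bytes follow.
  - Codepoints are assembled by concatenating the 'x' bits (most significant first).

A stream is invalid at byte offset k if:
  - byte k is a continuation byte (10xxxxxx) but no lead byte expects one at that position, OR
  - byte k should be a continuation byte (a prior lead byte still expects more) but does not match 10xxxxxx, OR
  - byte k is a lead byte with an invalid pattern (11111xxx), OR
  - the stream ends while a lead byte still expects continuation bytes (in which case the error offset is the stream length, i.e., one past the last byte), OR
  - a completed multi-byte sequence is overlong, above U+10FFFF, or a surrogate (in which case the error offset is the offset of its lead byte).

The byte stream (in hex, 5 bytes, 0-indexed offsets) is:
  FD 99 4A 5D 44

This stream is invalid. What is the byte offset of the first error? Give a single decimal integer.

Byte[0]=FD: INVALID lead byte (not 0xxx/110x/1110/11110)

Answer: 0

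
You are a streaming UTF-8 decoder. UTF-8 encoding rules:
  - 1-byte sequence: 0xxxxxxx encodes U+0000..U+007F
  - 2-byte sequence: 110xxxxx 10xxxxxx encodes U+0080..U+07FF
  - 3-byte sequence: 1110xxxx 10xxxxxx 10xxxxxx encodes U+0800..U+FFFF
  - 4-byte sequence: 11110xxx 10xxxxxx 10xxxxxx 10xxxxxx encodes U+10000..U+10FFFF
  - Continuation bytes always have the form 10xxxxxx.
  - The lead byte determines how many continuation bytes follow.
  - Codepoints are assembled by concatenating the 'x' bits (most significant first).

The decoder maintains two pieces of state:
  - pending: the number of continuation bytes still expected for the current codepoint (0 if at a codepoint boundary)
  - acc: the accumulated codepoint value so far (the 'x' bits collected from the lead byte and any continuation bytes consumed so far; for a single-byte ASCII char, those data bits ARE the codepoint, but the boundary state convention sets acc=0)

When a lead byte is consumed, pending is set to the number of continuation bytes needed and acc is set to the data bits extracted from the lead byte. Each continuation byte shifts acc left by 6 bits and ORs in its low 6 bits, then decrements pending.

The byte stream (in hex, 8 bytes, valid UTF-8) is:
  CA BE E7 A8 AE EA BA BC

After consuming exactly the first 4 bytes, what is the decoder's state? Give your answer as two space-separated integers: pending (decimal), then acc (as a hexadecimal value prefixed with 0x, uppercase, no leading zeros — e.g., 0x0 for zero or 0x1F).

Byte[0]=CA: 2-byte lead. pending=1, acc=0xA
Byte[1]=BE: continuation. acc=(acc<<6)|0x3E=0x2BE, pending=0
Byte[2]=E7: 3-byte lead. pending=2, acc=0x7
Byte[3]=A8: continuation. acc=(acc<<6)|0x28=0x1E8, pending=1

Answer: 1 0x1E8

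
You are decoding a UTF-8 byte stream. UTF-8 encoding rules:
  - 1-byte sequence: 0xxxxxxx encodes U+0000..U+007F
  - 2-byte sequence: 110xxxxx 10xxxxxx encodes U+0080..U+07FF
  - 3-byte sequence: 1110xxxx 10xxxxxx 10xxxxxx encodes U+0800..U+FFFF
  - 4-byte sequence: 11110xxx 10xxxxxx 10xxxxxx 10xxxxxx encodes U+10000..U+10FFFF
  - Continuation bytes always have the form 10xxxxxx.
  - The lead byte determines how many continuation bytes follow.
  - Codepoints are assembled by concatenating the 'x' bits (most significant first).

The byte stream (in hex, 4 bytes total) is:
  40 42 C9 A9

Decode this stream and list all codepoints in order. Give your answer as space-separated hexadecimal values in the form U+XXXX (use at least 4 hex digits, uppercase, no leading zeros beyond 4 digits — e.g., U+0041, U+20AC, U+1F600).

Answer: U+0040 U+0042 U+0269

Derivation:
Byte[0]=40: 1-byte ASCII. cp=U+0040
Byte[1]=42: 1-byte ASCII. cp=U+0042
Byte[2]=C9: 2-byte lead, need 1 cont bytes. acc=0x9
Byte[3]=A9: continuation. acc=(acc<<6)|0x29=0x269
Completed: cp=U+0269 (starts at byte 2)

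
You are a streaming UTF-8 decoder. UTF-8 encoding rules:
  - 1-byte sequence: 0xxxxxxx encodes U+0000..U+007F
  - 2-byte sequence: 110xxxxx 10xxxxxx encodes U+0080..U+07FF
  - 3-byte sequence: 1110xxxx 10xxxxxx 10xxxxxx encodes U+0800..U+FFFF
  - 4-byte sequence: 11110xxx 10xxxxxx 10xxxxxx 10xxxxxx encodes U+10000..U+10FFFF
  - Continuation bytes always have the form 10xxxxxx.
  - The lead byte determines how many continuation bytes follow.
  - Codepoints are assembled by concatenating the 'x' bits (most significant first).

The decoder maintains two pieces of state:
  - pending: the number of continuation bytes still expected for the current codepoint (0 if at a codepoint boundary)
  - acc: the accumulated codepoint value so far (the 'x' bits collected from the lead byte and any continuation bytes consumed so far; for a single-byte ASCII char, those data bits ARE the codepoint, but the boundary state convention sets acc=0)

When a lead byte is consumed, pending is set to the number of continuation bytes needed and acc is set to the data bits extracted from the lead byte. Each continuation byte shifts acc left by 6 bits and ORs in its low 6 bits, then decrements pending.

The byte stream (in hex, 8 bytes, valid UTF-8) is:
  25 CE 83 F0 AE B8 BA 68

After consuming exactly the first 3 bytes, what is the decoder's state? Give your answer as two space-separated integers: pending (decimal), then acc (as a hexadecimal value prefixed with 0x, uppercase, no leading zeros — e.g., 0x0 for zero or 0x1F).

Byte[0]=25: 1-byte. pending=0, acc=0x0
Byte[1]=CE: 2-byte lead. pending=1, acc=0xE
Byte[2]=83: continuation. acc=(acc<<6)|0x03=0x383, pending=0

Answer: 0 0x383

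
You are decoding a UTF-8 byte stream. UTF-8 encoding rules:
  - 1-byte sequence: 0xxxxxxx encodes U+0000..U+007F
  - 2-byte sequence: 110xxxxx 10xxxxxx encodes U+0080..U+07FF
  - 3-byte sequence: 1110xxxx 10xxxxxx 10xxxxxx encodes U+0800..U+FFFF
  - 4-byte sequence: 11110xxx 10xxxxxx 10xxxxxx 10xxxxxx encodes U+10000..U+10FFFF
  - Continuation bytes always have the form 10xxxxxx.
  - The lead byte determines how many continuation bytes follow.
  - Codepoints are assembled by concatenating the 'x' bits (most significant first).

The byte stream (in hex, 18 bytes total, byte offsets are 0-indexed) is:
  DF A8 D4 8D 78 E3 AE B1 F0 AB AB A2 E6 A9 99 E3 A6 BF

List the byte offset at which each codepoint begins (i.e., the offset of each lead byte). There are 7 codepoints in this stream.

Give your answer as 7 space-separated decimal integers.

Answer: 0 2 4 5 8 12 15

Derivation:
Byte[0]=DF: 2-byte lead, need 1 cont bytes. acc=0x1F
Byte[1]=A8: continuation. acc=(acc<<6)|0x28=0x7E8
Completed: cp=U+07E8 (starts at byte 0)
Byte[2]=D4: 2-byte lead, need 1 cont bytes. acc=0x14
Byte[3]=8D: continuation. acc=(acc<<6)|0x0D=0x50D
Completed: cp=U+050D (starts at byte 2)
Byte[4]=78: 1-byte ASCII. cp=U+0078
Byte[5]=E3: 3-byte lead, need 2 cont bytes. acc=0x3
Byte[6]=AE: continuation. acc=(acc<<6)|0x2E=0xEE
Byte[7]=B1: continuation. acc=(acc<<6)|0x31=0x3BB1
Completed: cp=U+3BB1 (starts at byte 5)
Byte[8]=F0: 4-byte lead, need 3 cont bytes. acc=0x0
Byte[9]=AB: continuation. acc=(acc<<6)|0x2B=0x2B
Byte[10]=AB: continuation. acc=(acc<<6)|0x2B=0xAEB
Byte[11]=A2: continuation. acc=(acc<<6)|0x22=0x2BAE2
Completed: cp=U+2BAE2 (starts at byte 8)
Byte[12]=E6: 3-byte lead, need 2 cont bytes. acc=0x6
Byte[13]=A9: continuation. acc=(acc<<6)|0x29=0x1A9
Byte[14]=99: continuation. acc=(acc<<6)|0x19=0x6A59
Completed: cp=U+6A59 (starts at byte 12)
Byte[15]=E3: 3-byte lead, need 2 cont bytes. acc=0x3
Byte[16]=A6: continuation. acc=(acc<<6)|0x26=0xE6
Byte[17]=BF: continuation. acc=(acc<<6)|0x3F=0x39BF
Completed: cp=U+39BF (starts at byte 15)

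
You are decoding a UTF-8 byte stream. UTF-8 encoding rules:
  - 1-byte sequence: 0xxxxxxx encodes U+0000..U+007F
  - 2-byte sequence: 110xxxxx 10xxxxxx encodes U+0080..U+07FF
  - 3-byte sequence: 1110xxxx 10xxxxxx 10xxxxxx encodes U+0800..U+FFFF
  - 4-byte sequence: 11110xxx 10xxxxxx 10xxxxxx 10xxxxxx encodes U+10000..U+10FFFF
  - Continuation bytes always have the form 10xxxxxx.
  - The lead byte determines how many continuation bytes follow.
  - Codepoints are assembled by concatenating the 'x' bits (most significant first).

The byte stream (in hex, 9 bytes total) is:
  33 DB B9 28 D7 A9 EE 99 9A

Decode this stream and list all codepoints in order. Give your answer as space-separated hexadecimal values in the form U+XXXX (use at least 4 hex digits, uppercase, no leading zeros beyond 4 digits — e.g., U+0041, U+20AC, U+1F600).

Byte[0]=33: 1-byte ASCII. cp=U+0033
Byte[1]=DB: 2-byte lead, need 1 cont bytes. acc=0x1B
Byte[2]=B9: continuation. acc=(acc<<6)|0x39=0x6F9
Completed: cp=U+06F9 (starts at byte 1)
Byte[3]=28: 1-byte ASCII. cp=U+0028
Byte[4]=D7: 2-byte lead, need 1 cont bytes. acc=0x17
Byte[5]=A9: continuation. acc=(acc<<6)|0x29=0x5E9
Completed: cp=U+05E9 (starts at byte 4)
Byte[6]=EE: 3-byte lead, need 2 cont bytes. acc=0xE
Byte[7]=99: continuation. acc=(acc<<6)|0x19=0x399
Byte[8]=9A: continuation. acc=(acc<<6)|0x1A=0xE65A
Completed: cp=U+E65A (starts at byte 6)

Answer: U+0033 U+06F9 U+0028 U+05E9 U+E65A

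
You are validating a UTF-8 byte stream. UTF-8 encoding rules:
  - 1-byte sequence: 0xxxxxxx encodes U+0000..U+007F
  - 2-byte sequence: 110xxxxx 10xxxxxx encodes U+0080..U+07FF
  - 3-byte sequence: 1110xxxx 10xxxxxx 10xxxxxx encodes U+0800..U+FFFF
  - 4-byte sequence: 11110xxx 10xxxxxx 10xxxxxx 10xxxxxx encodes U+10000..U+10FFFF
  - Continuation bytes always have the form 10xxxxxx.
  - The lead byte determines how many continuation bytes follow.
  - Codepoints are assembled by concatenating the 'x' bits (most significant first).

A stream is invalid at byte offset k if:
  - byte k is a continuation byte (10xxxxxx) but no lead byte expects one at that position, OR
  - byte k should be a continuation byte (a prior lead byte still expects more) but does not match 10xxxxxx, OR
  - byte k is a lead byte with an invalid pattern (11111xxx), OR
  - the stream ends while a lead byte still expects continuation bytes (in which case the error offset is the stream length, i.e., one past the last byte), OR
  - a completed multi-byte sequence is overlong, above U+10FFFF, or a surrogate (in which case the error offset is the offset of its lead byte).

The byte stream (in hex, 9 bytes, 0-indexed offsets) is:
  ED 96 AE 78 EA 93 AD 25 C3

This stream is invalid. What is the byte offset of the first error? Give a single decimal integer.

Answer: 9

Derivation:
Byte[0]=ED: 3-byte lead, need 2 cont bytes. acc=0xD
Byte[1]=96: continuation. acc=(acc<<6)|0x16=0x356
Byte[2]=AE: continuation. acc=(acc<<6)|0x2E=0xD5AE
Completed: cp=U+D5AE (starts at byte 0)
Byte[3]=78: 1-byte ASCII. cp=U+0078
Byte[4]=EA: 3-byte lead, need 2 cont bytes. acc=0xA
Byte[5]=93: continuation. acc=(acc<<6)|0x13=0x293
Byte[6]=AD: continuation. acc=(acc<<6)|0x2D=0xA4ED
Completed: cp=U+A4ED (starts at byte 4)
Byte[7]=25: 1-byte ASCII. cp=U+0025
Byte[8]=C3: 2-byte lead, need 1 cont bytes. acc=0x3
Byte[9]: stream ended, expected continuation. INVALID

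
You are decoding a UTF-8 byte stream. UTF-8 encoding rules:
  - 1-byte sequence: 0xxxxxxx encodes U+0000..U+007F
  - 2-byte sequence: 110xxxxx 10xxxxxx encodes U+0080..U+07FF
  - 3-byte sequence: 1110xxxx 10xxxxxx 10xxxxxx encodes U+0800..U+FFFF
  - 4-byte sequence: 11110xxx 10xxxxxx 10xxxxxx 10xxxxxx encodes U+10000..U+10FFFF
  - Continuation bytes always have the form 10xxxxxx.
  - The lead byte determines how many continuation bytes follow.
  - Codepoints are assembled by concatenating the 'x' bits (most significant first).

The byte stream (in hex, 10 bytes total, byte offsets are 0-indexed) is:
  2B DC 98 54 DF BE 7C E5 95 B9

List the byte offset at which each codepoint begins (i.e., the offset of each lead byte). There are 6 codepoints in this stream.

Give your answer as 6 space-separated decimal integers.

Answer: 0 1 3 4 6 7

Derivation:
Byte[0]=2B: 1-byte ASCII. cp=U+002B
Byte[1]=DC: 2-byte lead, need 1 cont bytes. acc=0x1C
Byte[2]=98: continuation. acc=(acc<<6)|0x18=0x718
Completed: cp=U+0718 (starts at byte 1)
Byte[3]=54: 1-byte ASCII. cp=U+0054
Byte[4]=DF: 2-byte lead, need 1 cont bytes. acc=0x1F
Byte[5]=BE: continuation. acc=(acc<<6)|0x3E=0x7FE
Completed: cp=U+07FE (starts at byte 4)
Byte[6]=7C: 1-byte ASCII. cp=U+007C
Byte[7]=E5: 3-byte lead, need 2 cont bytes. acc=0x5
Byte[8]=95: continuation. acc=(acc<<6)|0x15=0x155
Byte[9]=B9: continuation. acc=(acc<<6)|0x39=0x5579
Completed: cp=U+5579 (starts at byte 7)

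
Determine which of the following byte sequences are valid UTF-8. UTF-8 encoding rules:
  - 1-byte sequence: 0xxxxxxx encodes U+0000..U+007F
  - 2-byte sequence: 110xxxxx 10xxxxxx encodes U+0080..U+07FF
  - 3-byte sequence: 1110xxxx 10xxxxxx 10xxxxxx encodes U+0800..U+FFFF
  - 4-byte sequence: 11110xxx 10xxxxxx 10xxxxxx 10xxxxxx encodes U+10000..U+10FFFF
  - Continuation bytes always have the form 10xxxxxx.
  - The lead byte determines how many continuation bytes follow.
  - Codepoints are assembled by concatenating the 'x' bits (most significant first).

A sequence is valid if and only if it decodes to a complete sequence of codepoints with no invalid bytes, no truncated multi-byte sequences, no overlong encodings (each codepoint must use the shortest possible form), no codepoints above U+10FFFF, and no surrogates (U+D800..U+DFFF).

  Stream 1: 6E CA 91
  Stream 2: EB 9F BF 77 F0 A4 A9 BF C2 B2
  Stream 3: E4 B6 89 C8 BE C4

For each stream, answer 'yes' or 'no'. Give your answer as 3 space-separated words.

Stream 1: decodes cleanly. VALID
Stream 2: decodes cleanly. VALID
Stream 3: error at byte offset 6. INVALID

Answer: yes yes no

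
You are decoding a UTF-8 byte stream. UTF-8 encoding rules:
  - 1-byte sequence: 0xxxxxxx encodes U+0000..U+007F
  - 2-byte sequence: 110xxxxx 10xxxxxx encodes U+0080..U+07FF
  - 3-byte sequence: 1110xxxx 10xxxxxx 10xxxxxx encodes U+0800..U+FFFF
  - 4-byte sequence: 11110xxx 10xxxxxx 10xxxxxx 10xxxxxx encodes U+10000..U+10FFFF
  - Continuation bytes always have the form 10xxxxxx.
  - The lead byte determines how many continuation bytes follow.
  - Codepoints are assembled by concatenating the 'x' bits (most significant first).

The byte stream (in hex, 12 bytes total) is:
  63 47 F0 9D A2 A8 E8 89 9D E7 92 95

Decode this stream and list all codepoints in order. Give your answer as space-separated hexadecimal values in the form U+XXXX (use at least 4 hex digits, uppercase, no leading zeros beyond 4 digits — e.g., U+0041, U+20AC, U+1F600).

Byte[0]=63: 1-byte ASCII. cp=U+0063
Byte[1]=47: 1-byte ASCII. cp=U+0047
Byte[2]=F0: 4-byte lead, need 3 cont bytes. acc=0x0
Byte[3]=9D: continuation. acc=(acc<<6)|0x1D=0x1D
Byte[4]=A2: continuation. acc=(acc<<6)|0x22=0x762
Byte[5]=A8: continuation. acc=(acc<<6)|0x28=0x1D8A8
Completed: cp=U+1D8A8 (starts at byte 2)
Byte[6]=E8: 3-byte lead, need 2 cont bytes. acc=0x8
Byte[7]=89: continuation. acc=(acc<<6)|0x09=0x209
Byte[8]=9D: continuation. acc=(acc<<6)|0x1D=0x825D
Completed: cp=U+825D (starts at byte 6)
Byte[9]=E7: 3-byte lead, need 2 cont bytes. acc=0x7
Byte[10]=92: continuation. acc=(acc<<6)|0x12=0x1D2
Byte[11]=95: continuation. acc=(acc<<6)|0x15=0x7495
Completed: cp=U+7495 (starts at byte 9)

Answer: U+0063 U+0047 U+1D8A8 U+825D U+7495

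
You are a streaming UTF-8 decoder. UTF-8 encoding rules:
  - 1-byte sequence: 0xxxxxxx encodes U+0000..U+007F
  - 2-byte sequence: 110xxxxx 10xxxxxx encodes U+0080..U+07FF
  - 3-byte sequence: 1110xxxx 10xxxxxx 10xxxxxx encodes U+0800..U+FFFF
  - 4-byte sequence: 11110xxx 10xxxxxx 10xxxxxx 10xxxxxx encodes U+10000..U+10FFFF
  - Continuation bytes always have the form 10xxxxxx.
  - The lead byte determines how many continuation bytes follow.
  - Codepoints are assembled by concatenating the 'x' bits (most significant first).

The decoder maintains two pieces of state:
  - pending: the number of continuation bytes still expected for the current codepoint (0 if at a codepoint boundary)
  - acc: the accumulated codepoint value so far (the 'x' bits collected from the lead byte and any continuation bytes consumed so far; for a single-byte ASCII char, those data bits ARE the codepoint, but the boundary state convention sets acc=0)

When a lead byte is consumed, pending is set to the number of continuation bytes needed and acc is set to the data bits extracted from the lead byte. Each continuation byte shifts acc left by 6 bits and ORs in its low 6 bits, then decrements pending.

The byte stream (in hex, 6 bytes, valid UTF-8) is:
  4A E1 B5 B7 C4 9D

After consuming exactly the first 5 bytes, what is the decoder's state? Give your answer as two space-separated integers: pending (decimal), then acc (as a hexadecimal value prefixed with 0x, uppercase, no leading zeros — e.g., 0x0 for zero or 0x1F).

Byte[0]=4A: 1-byte. pending=0, acc=0x0
Byte[1]=E1: 3-byte lead. pending=2, acc=0x1
Byte[2]=B5: continuation. acc=(acc<<6)|0x35=0x75, pending=1
Byte[3]=B7: continuation. acc=(acc<<6)|0x37=0x1D77, pending=0
Byte[4]=C4: 2-byte lead. pending=1, acc=0x4

Answer: 1 0x4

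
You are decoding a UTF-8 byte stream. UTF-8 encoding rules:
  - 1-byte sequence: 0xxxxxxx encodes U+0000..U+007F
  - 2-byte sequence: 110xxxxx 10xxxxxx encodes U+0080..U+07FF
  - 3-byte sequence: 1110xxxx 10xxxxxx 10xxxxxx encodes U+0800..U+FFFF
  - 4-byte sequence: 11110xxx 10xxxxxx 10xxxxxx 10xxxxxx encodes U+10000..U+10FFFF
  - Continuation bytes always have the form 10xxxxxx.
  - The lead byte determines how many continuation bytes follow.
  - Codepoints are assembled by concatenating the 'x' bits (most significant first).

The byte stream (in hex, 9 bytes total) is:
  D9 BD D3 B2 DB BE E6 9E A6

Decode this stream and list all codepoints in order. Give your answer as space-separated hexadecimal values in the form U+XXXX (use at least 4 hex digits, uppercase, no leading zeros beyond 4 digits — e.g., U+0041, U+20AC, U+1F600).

Byte[0]=D9: 2-byte lead, need 1 cont bytes. acc=0x19
Byte[1]=BD: continuation. acc=(acc<<6)|0x3D=0x67D
Completed: cp=U+067D (starts at byte 0)
Byte[2]=D3: 2-byte lead, need 1 cont bytes. acc=0x13
Byte[3]=B2: continuation. acc=(acc<<6)|0x32=0x4F2
Completed: cp=U+04F2 (starts at byte 2)
Byte[4]=DB: 2-byte lead, need 1 cont bytes. acc=0x1B
Byte[5]=BE: continuation. acc=(acc<<6)|0x3E=0x6FE
Completed: cp=U+06FE (starts at byte 4)
Byte[6]=E6: 3-byte lead, need 2 cont bytes. acc=0x6
Byte[7]=9E: continuation. acc=(acc<<6)|0x1E=0x19E
Byte[8]=A6: continuation. acc=(acc<<6)|0x26=0x67A6
Completed: cp=U+67A6 (starts at byte 6)

Answer: U+067D U+04F2 U+06FE U+67A6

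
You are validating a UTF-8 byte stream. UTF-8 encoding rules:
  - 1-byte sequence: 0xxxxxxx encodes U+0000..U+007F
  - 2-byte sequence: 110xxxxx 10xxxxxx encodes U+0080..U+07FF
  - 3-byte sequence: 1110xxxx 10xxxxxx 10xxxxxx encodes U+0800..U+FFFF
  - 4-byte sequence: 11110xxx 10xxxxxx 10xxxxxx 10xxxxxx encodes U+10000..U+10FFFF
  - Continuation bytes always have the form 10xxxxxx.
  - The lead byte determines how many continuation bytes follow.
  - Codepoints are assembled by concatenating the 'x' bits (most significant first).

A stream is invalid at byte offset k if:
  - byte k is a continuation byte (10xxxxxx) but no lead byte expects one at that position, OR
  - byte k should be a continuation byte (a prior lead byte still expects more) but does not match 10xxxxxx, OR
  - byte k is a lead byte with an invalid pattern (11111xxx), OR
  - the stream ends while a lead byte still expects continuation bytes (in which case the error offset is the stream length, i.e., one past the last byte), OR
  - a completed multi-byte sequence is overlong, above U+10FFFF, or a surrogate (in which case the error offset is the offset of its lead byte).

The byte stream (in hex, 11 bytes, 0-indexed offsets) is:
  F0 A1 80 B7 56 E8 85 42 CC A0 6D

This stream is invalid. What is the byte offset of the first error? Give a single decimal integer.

Answer: 7

Derivation:
Byte[0]=F0: 4-byte lead, need 3 cont bytes. acc=0x0
Byte[1]=A1: continuation. acc=(acc<<6)|0x21=0x21
Byte[2]=80: continuation. acc=(acc<<6)|0x00=0x840
Byte[3]=B7: continuation. acc=(acc<<6)|0x37=0x21037
Completed: cp=U+21037 (starts at byte 0)
Byte[4]=56: 1-byte ASCII. cp=U+0056
Byte[5]=E8: 3-byte lead, need 2 cont bytes. acc=0x8
Byte[6]=85: continuation. acc=(acc<<6)|0x05=0x205
Byte[7]=42: expected 10xxxxxx continuation. INVALID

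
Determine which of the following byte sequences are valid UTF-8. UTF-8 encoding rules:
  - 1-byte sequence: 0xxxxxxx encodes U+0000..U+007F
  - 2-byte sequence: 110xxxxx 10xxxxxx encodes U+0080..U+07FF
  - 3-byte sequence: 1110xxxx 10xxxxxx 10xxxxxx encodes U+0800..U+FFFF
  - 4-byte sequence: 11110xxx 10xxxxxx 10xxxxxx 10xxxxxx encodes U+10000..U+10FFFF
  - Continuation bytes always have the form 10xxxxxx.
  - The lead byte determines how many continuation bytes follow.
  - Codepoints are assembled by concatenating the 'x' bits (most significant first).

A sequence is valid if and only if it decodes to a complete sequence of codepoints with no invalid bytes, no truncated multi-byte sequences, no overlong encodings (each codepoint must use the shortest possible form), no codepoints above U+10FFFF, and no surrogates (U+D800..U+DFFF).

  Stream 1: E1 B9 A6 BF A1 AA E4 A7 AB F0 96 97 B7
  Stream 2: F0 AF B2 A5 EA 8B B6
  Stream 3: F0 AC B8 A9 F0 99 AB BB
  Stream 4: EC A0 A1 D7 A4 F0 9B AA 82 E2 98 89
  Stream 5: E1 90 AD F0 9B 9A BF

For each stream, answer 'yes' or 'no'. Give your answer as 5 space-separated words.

Stream 1: error at byte offset 3. INVALID
Stream 2: decodes cleanly. VALID
Stream 3: decodes cleanly. VALID
Stream 4: decodes cleanly. VALID
Stream 5: decodes cleanly. VALID

Answer: no yes yes yes yes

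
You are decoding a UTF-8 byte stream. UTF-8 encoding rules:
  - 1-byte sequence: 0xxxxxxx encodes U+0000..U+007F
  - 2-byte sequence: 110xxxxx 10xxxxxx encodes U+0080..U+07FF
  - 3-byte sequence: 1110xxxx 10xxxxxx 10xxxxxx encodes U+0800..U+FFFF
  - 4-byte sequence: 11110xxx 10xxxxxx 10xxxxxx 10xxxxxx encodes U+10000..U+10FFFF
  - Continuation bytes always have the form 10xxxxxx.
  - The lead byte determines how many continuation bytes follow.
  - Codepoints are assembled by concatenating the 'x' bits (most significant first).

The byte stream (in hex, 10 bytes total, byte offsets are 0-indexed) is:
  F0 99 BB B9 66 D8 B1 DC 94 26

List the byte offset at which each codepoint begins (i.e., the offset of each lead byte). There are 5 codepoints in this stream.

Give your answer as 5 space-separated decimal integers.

Answer: 0 4 5 7 9

Derivation:
Byte[0]=F0: 4-byte lead, need 3 cont bytes. acc=0x0
Byte[1]=99: continuation. acc=(acc<<6)|0x19=0x19
Byte[2]=BB: continuation. acc=(acc<<6)|0x3B=0x67B
Byte[3]=B9: continuation. acc=(acc<<6)|0x39=0x19EF9
Completed: cp=U+19EF9 (starts at byte 0)
Byte[4]=66: 1-byte ASCII. cp=U+0066
Byte[5]=D8: 2-byte lead, need 1 cont bytes. acc=0x18
Byte[6]=B1: continuation. acc=(acc<<6)|0x31=0x631
Completed: cp=U+0631 (starts at byte 5)
Byte[7]=DC: 2-byte lead, need 1 cont bytes. acc=0x1C
Byte[8]=94: continuation. acc=(acc<<6)|0x14=0x714
Completed: cp=U+0714 (starts at byte 7)
Byte[9]=26: 1-byte ASCII. cp=U+0026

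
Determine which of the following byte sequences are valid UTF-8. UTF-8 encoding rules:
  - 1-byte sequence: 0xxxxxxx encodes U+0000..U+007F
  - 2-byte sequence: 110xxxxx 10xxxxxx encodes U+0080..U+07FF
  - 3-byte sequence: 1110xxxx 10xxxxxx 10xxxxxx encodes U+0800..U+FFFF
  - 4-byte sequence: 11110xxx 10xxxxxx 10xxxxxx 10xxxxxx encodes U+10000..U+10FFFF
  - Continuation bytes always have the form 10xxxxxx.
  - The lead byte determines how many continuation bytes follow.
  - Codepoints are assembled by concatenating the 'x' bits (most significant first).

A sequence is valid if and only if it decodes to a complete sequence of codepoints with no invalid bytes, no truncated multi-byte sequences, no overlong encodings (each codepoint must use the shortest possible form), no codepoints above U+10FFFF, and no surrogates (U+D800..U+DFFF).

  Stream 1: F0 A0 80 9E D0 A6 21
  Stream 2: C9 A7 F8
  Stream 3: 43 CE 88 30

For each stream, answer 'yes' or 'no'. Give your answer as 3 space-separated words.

Answer: yes no yes

Derivation:
Stream 1: decodes cleanly. VALID
Stream 2: error at byte offset 2. INVALID
Stream 3: decodes cleanly. VALID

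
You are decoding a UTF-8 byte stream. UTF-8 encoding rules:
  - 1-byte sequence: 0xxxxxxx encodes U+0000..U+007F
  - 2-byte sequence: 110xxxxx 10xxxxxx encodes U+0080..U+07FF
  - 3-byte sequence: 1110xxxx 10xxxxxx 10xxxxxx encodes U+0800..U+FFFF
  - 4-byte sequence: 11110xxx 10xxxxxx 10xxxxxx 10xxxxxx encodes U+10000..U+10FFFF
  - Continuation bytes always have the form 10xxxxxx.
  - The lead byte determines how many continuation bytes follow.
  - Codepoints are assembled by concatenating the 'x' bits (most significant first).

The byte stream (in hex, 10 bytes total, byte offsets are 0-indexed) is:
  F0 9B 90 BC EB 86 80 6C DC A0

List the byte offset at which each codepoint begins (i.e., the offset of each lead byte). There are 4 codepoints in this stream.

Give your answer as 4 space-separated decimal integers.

Answer: 0 4 7 8

Derivation:
Byte[0]=F0: 4-byte lead, need 3 cont bytes. acc=0x0
Byte[1]=9B: continuation. acc=(acc<<6)|0x1B=0x1B
Byte[2]=90: continuation. acc=(acc<<6)|0x10=0x6D0
Byte[3]=BC: continuation. acc=(acc<<6)|0x3C=0x1B43C
Completed: cp=U+1B43C (starts at byte 0)
Byte[4]=EB: 3-byte lead, need 2 cont bytes. acc=0xB
Byte[5]=86: continuation. acc=(acc<<6)|0x06=0x2C6
Byte[6]=80: continuation. acc=(acc<<6)|0x00=0xB180
Completed: cp=U+B180 (starts at byte 4)
Byte[7]=6C: 1-byte ASCII. cp=U+006C
Byte[8]=DC: 2-byte lead, need 1 cont bytes. acc=0x1C
Byte[9]=A0: continuation. acc=(acc<<6)|0x20=0x720
Completed: cp=U+0720 (starts at byte 8)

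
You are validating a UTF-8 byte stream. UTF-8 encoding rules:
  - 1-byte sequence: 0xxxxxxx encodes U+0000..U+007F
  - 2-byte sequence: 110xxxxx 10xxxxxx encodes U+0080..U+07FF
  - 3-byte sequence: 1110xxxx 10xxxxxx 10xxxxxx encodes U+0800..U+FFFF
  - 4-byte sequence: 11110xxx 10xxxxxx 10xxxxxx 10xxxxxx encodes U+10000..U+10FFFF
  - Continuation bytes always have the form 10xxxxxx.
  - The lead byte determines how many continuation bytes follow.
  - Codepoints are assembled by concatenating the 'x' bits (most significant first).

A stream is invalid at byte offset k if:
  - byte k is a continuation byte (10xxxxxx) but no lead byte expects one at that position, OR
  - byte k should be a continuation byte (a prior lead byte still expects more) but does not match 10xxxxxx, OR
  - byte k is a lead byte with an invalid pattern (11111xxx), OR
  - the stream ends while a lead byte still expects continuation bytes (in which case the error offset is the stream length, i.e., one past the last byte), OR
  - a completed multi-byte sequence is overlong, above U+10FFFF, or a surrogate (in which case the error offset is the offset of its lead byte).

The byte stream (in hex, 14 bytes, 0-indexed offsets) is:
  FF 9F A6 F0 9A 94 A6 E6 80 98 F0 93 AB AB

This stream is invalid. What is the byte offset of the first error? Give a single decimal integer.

Answer: 0

Derivation:
Byte[0]=FF: INVALID lead byte (not 0xxx/110x/1110/11110)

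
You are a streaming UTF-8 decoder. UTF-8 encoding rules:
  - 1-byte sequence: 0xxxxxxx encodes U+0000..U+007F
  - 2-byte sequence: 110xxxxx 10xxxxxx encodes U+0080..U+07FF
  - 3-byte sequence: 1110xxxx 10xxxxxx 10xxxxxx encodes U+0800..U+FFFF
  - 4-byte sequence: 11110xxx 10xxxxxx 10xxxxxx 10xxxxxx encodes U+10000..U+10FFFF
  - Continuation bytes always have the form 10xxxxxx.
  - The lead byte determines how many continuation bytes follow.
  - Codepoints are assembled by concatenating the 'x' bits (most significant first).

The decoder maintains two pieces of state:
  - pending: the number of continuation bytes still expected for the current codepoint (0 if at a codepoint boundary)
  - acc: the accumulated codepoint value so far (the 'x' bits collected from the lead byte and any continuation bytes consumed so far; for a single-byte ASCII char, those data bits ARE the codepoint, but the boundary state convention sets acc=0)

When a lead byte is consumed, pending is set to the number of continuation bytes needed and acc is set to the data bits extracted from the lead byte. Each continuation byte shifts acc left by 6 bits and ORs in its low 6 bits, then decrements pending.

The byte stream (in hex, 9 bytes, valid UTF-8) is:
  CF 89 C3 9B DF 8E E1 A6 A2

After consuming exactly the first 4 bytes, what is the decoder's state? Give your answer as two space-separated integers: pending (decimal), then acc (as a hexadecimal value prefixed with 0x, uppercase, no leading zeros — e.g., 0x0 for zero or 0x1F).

Answer: 0 0xDB

Derivation:
Byte[0]=CF: 2-byte lead. pending=1, acc=0xF
Byte[1]=89: continuation. acc=(acc<<6)|0x09=0x3C9, pending=0
Byte[2]=C3: 2-byte lead. pending=1, acc=0x3
Byte[3]=9B: continuation. acc=(acc<<6)|0x1B=0xDB, pending=0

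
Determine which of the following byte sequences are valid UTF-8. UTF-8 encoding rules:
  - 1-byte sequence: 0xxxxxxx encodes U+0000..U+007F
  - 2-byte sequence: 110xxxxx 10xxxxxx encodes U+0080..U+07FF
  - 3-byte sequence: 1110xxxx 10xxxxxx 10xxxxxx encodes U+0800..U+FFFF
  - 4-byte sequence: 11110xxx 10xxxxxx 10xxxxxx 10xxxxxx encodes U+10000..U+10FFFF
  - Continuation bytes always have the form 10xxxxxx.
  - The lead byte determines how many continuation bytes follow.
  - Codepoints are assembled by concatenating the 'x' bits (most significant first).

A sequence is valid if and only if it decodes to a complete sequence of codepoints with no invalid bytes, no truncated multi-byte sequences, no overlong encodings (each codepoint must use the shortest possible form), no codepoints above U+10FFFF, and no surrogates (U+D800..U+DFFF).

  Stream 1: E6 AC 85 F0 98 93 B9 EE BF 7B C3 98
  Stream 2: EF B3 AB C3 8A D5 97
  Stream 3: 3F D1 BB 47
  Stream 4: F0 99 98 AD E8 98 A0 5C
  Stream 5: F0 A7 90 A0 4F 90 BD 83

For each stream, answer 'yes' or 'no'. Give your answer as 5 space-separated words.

Answer: no yes yes yes no

Derivation:
Stream 1: error at byte offset 9. INVALID
Stream 2: decodes cleanly. VALID
Stream 3: decodes cleanly. VALID
Stream 4: decodes cleanly. VALID
Stream 5: error at byte offset 5. INVALID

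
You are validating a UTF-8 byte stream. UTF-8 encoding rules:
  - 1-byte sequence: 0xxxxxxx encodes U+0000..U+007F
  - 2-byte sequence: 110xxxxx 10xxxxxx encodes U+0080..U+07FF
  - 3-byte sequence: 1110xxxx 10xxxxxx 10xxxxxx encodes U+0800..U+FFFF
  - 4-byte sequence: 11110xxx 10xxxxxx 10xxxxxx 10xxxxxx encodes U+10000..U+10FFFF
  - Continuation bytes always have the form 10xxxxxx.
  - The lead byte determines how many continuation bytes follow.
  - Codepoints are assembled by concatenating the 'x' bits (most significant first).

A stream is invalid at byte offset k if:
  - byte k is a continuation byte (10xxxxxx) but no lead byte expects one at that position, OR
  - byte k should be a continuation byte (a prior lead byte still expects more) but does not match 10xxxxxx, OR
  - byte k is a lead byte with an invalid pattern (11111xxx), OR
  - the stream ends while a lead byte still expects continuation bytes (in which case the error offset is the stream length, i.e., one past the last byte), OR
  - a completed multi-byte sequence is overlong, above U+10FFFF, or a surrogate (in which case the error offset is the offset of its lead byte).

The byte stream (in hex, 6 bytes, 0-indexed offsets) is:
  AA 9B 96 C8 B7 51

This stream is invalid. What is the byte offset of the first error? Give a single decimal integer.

Answer: 0

Derivation:
Byte[0]=AA: INVALID lead byte (not 0xxx/110x/1110/11110)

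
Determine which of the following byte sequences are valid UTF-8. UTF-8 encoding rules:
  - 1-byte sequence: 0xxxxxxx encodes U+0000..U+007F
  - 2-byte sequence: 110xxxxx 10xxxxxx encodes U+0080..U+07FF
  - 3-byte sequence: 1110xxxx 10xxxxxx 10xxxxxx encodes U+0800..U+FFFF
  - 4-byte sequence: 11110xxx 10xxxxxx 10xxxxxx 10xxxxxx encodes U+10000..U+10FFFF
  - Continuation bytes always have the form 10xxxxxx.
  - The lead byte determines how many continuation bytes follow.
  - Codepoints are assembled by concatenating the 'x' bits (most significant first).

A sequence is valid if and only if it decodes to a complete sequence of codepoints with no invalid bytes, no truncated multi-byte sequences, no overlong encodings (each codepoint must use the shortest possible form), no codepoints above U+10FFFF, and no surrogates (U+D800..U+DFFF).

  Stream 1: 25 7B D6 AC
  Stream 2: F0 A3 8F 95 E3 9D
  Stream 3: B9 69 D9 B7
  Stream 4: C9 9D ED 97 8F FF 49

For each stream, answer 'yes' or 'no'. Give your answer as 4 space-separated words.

Stream 1: decodes cleanly. VALID
Stream 2: error at byte offset 6. INVALID
Stream 3: error at byte offset 0. INVALID
Stream 4: error at byte offset 5. INVALID

Answer: yes no no no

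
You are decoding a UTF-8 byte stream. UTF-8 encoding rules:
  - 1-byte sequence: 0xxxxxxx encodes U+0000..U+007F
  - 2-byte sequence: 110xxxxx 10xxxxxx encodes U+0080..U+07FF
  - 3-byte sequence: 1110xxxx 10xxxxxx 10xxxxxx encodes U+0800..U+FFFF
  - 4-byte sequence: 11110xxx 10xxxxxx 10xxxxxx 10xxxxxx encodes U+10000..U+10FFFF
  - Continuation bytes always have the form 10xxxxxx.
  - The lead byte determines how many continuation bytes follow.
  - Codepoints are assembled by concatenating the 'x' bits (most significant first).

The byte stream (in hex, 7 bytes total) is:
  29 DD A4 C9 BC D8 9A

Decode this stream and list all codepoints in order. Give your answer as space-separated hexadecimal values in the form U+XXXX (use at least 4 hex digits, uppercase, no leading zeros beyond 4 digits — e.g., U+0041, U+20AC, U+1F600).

Answer: U+0029 U+0764 U+027C U+061A

Derivation:
Byte[0]=29: 1-byte ASCII. cp=U+0029
Byte[1]=DD: 2-byte lead, need 1 cont bytes. acc=0x1D
Byte[2]=A4: continuation. acc=(acc<<6)|0x24=0x764
Completed: cp=U+0764 (starts at byte 1)
Byte[3]=C9: 2-byte lead, need 1 cont bytes. acc=0x9
Byte[4]=BC: continuation. acc=(acc<<6)|0x3C=0x27C
Completed: cp=U+027C (starts at byte 3)
Byte[5]=D8: 2-byte lead, need 1 cont bytes. acc=0x18
Byte[6]=9A: continuation. acc=(acc<<6)|0x1A=0x61A
Completed: cp=U+061A (starts at byte 5)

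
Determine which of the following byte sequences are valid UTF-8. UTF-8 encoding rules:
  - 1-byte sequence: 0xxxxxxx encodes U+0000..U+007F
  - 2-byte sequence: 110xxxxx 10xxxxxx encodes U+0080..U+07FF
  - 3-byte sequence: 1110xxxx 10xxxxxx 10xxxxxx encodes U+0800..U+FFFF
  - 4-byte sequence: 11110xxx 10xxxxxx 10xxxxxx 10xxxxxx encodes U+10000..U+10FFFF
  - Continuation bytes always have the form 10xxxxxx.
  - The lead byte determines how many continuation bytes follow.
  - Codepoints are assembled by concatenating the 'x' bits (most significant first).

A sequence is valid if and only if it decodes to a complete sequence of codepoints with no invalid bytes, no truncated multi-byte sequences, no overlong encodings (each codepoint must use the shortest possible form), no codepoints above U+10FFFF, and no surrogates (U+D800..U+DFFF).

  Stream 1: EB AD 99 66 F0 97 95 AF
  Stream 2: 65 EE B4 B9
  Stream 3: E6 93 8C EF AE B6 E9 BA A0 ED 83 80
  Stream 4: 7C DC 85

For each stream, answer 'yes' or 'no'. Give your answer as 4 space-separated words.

Stream 1: decodes cleanly. VALID
Stream 2: decodes cleanly. VALID
Stream 3: decodes cleanly. VALID
Stream 4: decodes cleanly. VALID

Answer: yes yes yes yes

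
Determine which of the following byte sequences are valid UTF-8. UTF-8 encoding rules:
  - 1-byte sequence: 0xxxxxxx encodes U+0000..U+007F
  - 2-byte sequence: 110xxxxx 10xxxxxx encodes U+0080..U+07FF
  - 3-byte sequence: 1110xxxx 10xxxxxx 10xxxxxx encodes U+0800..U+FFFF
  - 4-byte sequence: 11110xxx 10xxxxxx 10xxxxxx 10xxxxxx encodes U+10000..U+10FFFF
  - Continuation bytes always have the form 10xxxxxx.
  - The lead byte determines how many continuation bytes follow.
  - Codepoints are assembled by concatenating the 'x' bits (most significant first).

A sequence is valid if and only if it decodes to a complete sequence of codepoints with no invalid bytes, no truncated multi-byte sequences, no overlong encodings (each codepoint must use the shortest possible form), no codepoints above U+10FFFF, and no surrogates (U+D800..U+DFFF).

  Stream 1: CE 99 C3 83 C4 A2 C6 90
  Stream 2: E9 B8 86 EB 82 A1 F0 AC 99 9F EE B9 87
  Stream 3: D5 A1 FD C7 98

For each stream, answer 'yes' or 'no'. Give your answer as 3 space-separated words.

Answer: yes yes no

Derivation:
Stream 1: decodes cleanly. VALID
Stream 2: decodes cleanly. VALID
Stream 3: error at byte offset 2. INVALID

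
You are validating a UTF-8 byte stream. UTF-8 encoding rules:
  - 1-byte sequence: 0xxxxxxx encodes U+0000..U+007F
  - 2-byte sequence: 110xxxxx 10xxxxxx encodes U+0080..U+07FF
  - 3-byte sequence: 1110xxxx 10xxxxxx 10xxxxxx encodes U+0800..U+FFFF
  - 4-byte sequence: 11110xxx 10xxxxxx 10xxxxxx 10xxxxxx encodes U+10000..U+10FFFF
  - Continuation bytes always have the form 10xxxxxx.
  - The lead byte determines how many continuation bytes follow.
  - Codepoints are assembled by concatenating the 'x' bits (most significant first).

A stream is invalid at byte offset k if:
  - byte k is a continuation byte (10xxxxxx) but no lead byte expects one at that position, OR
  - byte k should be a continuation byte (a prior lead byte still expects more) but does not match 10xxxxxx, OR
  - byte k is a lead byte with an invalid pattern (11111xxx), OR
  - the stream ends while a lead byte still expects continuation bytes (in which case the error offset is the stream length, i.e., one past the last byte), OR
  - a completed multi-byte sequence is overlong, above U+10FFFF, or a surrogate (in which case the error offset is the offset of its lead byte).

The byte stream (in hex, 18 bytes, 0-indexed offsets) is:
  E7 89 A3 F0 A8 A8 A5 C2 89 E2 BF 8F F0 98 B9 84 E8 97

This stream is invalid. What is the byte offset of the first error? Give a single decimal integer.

Byte[0]=E7: 3-byte lead, need 2 cont bytes. acc=0x7
Byte[1]=89: continuation. acc=(acc<<6)|0x09=0x1C9
Byte[2]=A3: continuation. acc=(acc<<6)|0x23=0x7263
Completed: cp=U+7263 (starts at byte 0)
Byte[3]=F0: 4-byte lead, need 3 cont bytes. acc=0x0
Byte[4]=A8: continuation. acc=(acc<<6)|0x28=0x28
Byte[5]=A8: continuation. acc=(acc<<6)|0x28=0xA28
Byte[6]=A5: continuation. acc=(acc<<6)|0x25=0x28A25
Completed: cp=U+28A25 (starts at byte 3)
Byte[7]=C2: 2-byte lead, need 1 cont bytes. acc=0x2
Byte[8]=89: continuation. acc=(acc<<6)|0x09=0x89
Completed: cp=U+0089 (starts at byte 7)
Byte[9]=E2: 3-byte lead, need 2 cont bytes. acc=0x2
Byte[10]=BF: continuation. acc=(acc<<6)|0x3F=0xBF
Byte[11]=8F: continuation. acc=(acc<<6)|0x0F=0x2FCF
Completed: cp=U+2FCF (starts at byte 9)
Byte[12]=F0: 4-byte lead, need 3 cont bytes. acc=0x0
Byte[13]=98: continuation. acc=(acc<<6)|0x18=0x18
Byte[14]=B9: continuation. acc=(acc<<6)|0x39=0x639
Byte[15]=84: continuation. acc=(acc<<6)|0x04=0x18E44
Completed: cp=U+18E44 (starts at byte 12)
Byte[16]=E8: 3-byte lead, need 2 cont bytes. acc=0x8
Byte[17]=97: continuation. acc=(acc<<6)|0x17=0x217
Byte[18]: stream ended, expected continuation. INVALID

Answer: 18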